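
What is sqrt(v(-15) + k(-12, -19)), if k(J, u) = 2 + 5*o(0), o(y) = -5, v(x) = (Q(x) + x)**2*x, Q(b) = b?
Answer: I*sqrt(13523) ≈ 116.29*I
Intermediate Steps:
v(x) = 4*x**3 (v(x) = (x + x)**2*x = (2*x)**2*x = (4*x**2)*x = 4*x**3)
k(J, u) = -23 (k(J, u) = 2 + 5*(-5) = 2 - 25 = -23)
sqrt(v(-15) + k(-12, -19)) = sqrt(4*(-15)**3 - 23) = sqrt(4*(-3375) - 23) = sqrt(-13500 - 23) = sqrt(-13523) = I*sqrt(13523)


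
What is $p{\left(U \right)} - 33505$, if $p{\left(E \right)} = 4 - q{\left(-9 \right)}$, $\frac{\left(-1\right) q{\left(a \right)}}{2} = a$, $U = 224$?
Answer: $-33519$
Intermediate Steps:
$q{\left(a \right)} = - 2 a$
$p{\left(E \right)} = -14$ ($p{\left(E \right)} = 4 - \left(-2\right) \left(-9\right) = 4 - 18 = -14$)
$p{\left(U \right)} - 33505 = -14 - 33505 = -33519$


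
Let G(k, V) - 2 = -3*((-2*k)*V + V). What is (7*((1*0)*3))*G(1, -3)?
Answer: 0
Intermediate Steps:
G(k, V) = 2 - 3*V + 6*V*k (G(k, V) = 2 - 3*((-2*k)*V + V) = 2 - 3*(-2*V*k + V) = 2 - 3*(V - 2*V*k) = 2 + (-3*V + 6*V*k) = 2 - 3*V + 6*V*k)
(7*((1*0)*3))*G(1, -3) = (7*((1*0)*3))*(2 - 3*(-3) + 6*(-3)*1) = (7*(0*3))*(2 + 9 - 18) = (7*0)*(-7) = 0*(-7) = 0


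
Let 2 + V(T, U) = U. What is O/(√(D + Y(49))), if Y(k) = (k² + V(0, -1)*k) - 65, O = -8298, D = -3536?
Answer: 2766*I*√1347/449 ≈ 226.09*I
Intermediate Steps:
V(T, U) = -2 + U
Y(k) = -65 + k² - 3*k (Y(k) = (k² + (-2 - 1)*k) - 65 = (k² - 3*k) - 65 = -65 + k² - 3*k)
O/(√(D + Y(49))) = -8298/√(-3536 + (-65 + 49² - 3*49)) = -8298/√(-3536 + (-65 + 2401 - 147)) = -8298/√(-3536 + 2189) = -8298*(-I*√1347/1347) = -(-2766)*I*√1347/449 = 2766*I*√1347/449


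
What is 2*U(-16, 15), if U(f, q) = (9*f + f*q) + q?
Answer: -738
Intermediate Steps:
U(f, q) = q + 9*f + f*q
2*U(-16, 15) = 2*(15 + 9*(-16) - 16*15) = 2*(15 - 144 - 240) = 2*(-369) = -738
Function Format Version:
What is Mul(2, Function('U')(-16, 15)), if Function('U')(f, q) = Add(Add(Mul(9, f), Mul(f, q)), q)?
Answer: -738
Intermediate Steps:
Function('U')(f, q) = Add(q, Mul(9, f), Mul(f, q))
Mul(2, Function('U')(-16, 15)) = Mul(2, Add(15, Mul(9, -16), Mul(-16, 15))) = Mul(2, Add(15, -144, -240)) = Mul(2, -369) = -738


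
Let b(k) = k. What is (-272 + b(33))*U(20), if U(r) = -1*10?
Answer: 2390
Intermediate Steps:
U(r) = -10
(-272 + b(33))*U(20) = (-272 + 33)*(-10) = -239*(-10) = 2390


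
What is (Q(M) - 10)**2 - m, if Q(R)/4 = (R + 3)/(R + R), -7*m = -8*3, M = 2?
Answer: 151/7 ≈ 21.571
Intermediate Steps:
m = 24/7 (m = -(-8)*3/7 = -1/7*(-24) = 24/7 ≈ 3.4286)
Q(R) = 2*(3 + R)/R (Q(R) = 4*((R + 3)/(R + R)) = 4*((3 + R)/((2*R))) = 4*((3 + R)*(1/(2*R))) = 4*((3 + R)/(2*R)) = 2*(3 + R)/R)
(Q(M) - 10)**2 - m = ((2 + 6/2) - 10)**2 - 1*24/7 = ((2 + 6*(1/2)) - 10)**2 - 24/7 = ((2 + 3) - 10)**2 - 24/7 = (5 - 10)**2 - 24/7 = (-5)**2 - 24/7 = 25 - 24/7 = 151/7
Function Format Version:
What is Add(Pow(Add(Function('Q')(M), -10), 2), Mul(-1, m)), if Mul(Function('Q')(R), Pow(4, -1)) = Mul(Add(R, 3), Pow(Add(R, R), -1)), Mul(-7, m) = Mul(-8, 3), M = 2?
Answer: Rational(151, 7) ≈ 21.571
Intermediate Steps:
m = Rational(24, 7) (m = Mul(Rational(-1, 7), Mul(-8, 3)) = Mul(Rational(-1, 7), -24) = Rational(24, 7) ≈ 3.4286)
Function('Q')(R) = Mul(2, Pow(R, -1), Add(3, R)) (Function('Q')(R) = Mul(4, Mul(Add(R, 3), Pow(Add(R, R), -1))) = Mul(4, Mul(Add(3, R), Pow(Mul(2, R), -1))) = Mul(4, Mul(Add(3, R), Mul(Rational(1, 2), Pow(R, -1)))) = Mul(4, Mul(Rational(1, 2), Pow(R, -1), Add(3, R))) = Mul(2, Pow(R, -1), Add(3, R)))
Add(Pow(Add(Function('Q')(M), -10), 2), Mul(-1, m)) = Add(Pow(Add(Add(2, Mul(6, Pow(2, -1))), -10), 2), Mul(-1, Rational(24, 7))) = Add(Pow(Add(Add(2, Mul(6, Rational(1, 2))), -10), 2), Rational(-24, 7)) = Add(Pow(Add(Add(2, 3), -10), 2), Rational(-24, 7)) = Add(Pow(Add(5, -10), 2), Rational(-24, 7)) = Add(Pow(-5, 2), Rational(-24, 7)) = Add(25, Rational(-24, 7)) = Rational(151, 7)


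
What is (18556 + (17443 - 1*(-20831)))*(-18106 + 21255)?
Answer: 178957670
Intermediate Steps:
(18556 + (17443 - 1*(-20831)))*(-18106 + 21255) = (18556 + (17443 + 20831))*3149 = (18556 + 38274)*3149 = 56830*3149 = 178957670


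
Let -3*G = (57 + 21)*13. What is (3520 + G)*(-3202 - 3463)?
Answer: -21208030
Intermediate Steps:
G = -338 (G = -(57 + 21)*13/3 = -26*13 = -1/3*1014 = -338)
(3520 + G)*(-3202 - 3463) = (3520 - 338)*(-3202 - 3463) = 3182*(-6665) = -21208030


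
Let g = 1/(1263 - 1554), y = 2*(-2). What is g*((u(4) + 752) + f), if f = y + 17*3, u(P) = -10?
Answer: -263/97 ≈ -2.7113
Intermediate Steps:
y = -4
f = 47 (f = -4 + 17*3 = -4 + 51 = 47)
g = -1/291 (g = 1/(-291) = -1/291 ≈ -0.0034364)
g*((u(4) + 752) + f) = -((-10 + 752) + 47)/291 = -(742 + 47)/291 = -1/291*789 = -263/97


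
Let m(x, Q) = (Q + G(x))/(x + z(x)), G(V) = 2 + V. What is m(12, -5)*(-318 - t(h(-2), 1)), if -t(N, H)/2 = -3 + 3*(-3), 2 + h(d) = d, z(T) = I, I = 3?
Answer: -1026/5 ≈ -205.20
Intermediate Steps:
z(T) = 3
h(d) = -2 + d
m(x, Q) = (2 + Q + x)/(3 + x) (m(x, Q) = (Q + (2 + x))/(x + 3) = (2 + Q + x)/(3 + x))
t(N, H) = 24 (t(N, H) = -2*(-3 + 3*(-3)) = -2*(-3 - 9) = -2*(-12) = 24)
m(12, -5)*(-318 - t(h(-2), 1)) = ((2 - 5 + 12)/(3 + 12))*(-318 - 1*24) = (9/15)*(-318 - 24) = ((1/15)*9)*(-342) = (⅗)*(-342) = -1026/5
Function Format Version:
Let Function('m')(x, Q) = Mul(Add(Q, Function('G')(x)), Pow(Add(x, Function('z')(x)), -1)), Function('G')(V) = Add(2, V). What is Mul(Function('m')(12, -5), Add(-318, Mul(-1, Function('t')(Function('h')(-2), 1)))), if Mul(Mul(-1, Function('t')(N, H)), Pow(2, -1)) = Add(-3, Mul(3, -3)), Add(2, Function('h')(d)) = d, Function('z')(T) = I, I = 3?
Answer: Rational(-1026, 5) ≈ -205.20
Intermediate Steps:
Function('z')(T) = 3
Function('h')(d) = Add(-2, d)
Function('m')(x, Q) = Mul(Pow(Add(3, x), -1), Add(2, Q, x)) (Function('m')(x, Q) = Mul(Add(Q, Add(2, x)), Pow(Add(x, 3), -1)) = Mul(Add(2, Q, x), Pow(Add(3, x), -1)) = Mul(Pow(Add(3, x), -1), Add(2, Q, x)))
Function('t')(N, H) = 24 (Function('t')(N, H) = Mul(-2, Add(-3, Mul(3, -3))) = Mul(-2, Add(-3, -9)) = Mul(-2, -12) = 24)
Mul(Function('m')(12, -5), Add(-318, Mul(-1, Function('t')(Function('h')(-2), 1)))) = Mul(Mul(Pow(Add(3, 12), -1), Add(2, -5, 12)), Add(-318, Mul(-1, 24))) = Mul(Mul(Pow(15, -1), 9), Add(-318, -24)) = Mul(Mul(Rational(1, 15), 9), -342) = Mul(Rational(3, 5), -342) = Rational(-1026, 5)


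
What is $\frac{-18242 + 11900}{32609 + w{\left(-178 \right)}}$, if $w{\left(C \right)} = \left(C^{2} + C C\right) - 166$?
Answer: $- \frac{2114}{31937} \approx -0.066193$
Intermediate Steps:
$w{\left(C \right)} = -166 + 2 C^{2}$ ($w{\left(C \right)} = \left(C^{2} + C^{2}\right) - 166 = 2 C^{2} - 166 = -166 + 2 C^{2}$)
$\frac{-18242 + 11900}{32609 + w{\left(-178 \right)}} = \frac{-18242 + 11900}{32609 - \left(166 - 2 \left(-178\right)^{2}\right)} = - \frac{6342}{32609 + \left(-166 + 2 \cdot 31684\right)} = - \frac{6342}{32609 + \left(-166 + 63368\right)} = - \frac{6342}{32609 + 63202} = - \frac{6342}{95811} = \left(-6342\right) \frac{1}{95811} = - \frac{2114}{31937}$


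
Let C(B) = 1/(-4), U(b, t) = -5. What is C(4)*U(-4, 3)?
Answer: 5/4 ≈ 1.2500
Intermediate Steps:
C(B) = -1/4
C(4)*U(-4, 3) = -1/4*(-5) = 5/4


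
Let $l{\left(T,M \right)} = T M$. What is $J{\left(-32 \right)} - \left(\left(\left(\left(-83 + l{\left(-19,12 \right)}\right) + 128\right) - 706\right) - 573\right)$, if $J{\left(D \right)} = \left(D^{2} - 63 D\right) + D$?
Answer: $4470$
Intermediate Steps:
$J{\left(D \right)} = D^{2} - 62 D$
$l{\left(T,M \right)} = M T$
$J{\left(-32 \right)} - \left(\left(\left(\left(-83 + l{\left(-19,12 \right)}\right) + 128\right) - 706\right) - 573\right) = - 32 \left(-62 - 32\right) - \left(\left(\left(\left(-83 + 12 \left(-19\right)\right) + 128\right) - 706\right) - 573\right) = \left(-32\right) \left(-94\right) - \left(\left(\left(\left(-83 - 228\right) + 128\right) - 706\right) - 573\right) = 3008 - \left(\left(\left(-311 + 128\right) - 706\right) - 573\right) = 3008 - \left(\left(-183 - 706\right) - 573\right) = 3008 - \left(-889 - 573\right) = 3008 - -1462 = 3008 + 1462 = 4470$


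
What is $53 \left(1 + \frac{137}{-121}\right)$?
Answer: $- \frac{848}{121} \approx -7.0083$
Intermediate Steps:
$53 \left(1 + \frac{137}{-121}\right) = 53 \left(1 + 137 \left(- \frac{1}{121}\right)\right) = 53 \left(1 - \frac{137}{121}\right) = 53 \left(- \frac{16}{121}\right) = - \frac{848}{121}$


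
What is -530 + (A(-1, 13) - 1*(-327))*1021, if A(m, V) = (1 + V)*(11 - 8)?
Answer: 376219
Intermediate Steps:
A(m, V) = 3 + 3*V (A(m, V) = (1 + V)*3 = 3 + 3*V)
-530 + (A(-1, 13) - 1*(-327))*1021 = -530 + ((3 + 3*13) - 1*(-327))*1021 = -530 + ((3 + 39) + 327)*1021 = -530 + (42 + 327)*1021 = -530 + 369*1021 = -530 + 376749 = 376219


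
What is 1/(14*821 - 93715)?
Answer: -1/82221 ≈ -1.2162e-5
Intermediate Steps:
1/(14*821 - 93715) = 1/(11494 - 93715) = 1/(-82221) = -1/82221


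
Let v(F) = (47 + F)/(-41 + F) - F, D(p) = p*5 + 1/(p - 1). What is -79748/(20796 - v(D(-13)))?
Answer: -150723720/39181133 ≈ -3.8468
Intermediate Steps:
D(p) = 1/(-1 + p) + 5*p (D(p) = 5*p + 1/(-1 + p) = 1/(-1 + p) + 5*p)
v(F) = -F + (47 + F)/(-41 + F) (v(F) = (47 + F)/(-41 + F) - F = -F + (47 + F)/(-41 + F))
-79748/(20796 - v(D(-13))) = -79748/(20796 - (47 - ((1 - 5*(-13) + 5*(-13)²)/(-1 - 13))² + 42*((1 - 5*(-13) + 5*(-13)²)/(-1 - 13)))/(-41 + (1 - 5*(-13) + 5*(-13)²)/(-1 - 13))) = -79748/(20796 - (47 - ((1 + 65 + 5*169)/(-14))² + 42*((1 + 65 + 5*169)/(-14)))/(-41 + (1 + 65 + 5*169)/(-14))) = -79748/(20796 - (47 - (-(1 + 65 + 845)/14)² + 42*(-(1 + 65 + 845)/14))/(-41 - (1 + 65 + 845)/14)) = -79748/(20796 - (47 - (-1/14*911)² + 42*(-1/14*911))/(-41 - 1/14*911)) = -79748/(20796 - (47 - (-911/14)² + 42*(-911/14))/(-41 - 911/14)) = -79748/(20796 - (47 - 1*829921/196 - 2733)/(-1485/14)) = -79748/(20796 - (-14)*(47 - 829921/196 - 2733)/1485) = -79748/(20796 - (-14)*(-1356377)/(1485*196)) = -79748/(20796 - 1*123307/1890) = -79748/(20796 - 123307/1890) = -79748/39181133/1890 = -79748*1890/39181133 = -150723720/39181133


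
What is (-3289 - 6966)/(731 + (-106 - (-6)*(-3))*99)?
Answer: 2051/2309 ≈ 0.88826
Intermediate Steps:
(-3289 - 6966)/(731 + (-106 - (-6)*(-3))*99) = -10255/(731 + (-106 - 6*3)*99) = -10255/(731 + (-106 - 18)*99) = -10255/(731 - 124*99) = -10255/(731 - 12276) = -10255/(-11545) = -10255*(-1/11545) = 2051/2309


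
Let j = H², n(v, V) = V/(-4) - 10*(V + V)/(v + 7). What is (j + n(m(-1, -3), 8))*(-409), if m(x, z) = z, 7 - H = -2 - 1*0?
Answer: -15951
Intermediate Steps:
H = 9 (H = 7 - (-2 - 1*0) = 7 - (-2 + 0) = 7 - 1*(-2) = 7 + 2 = 9)
n(v, V) = -V/4 - 20*V/(7 + v) (n(v, V) = V*(-¼) - 10*2*V/(7 + v) = -V/4 - 10*2*V/(7 + v) = -V/4 - 20*V/(7 + v))
j = 81 (j = 9² = 81)
(j + n(m(-1, -3), 8))*(-409) = (81 - 1*8*(87 - 3)/(28 + 4*(-3)))*(-409) = (81 - 1*8*84/(28 - 12))*(-409) = (81 - 1*8*84/16)*(-409) = (81 - 1*8*1/16*84)*(-409) = (81 - 42)*(-409) = 39*(-409) = -15951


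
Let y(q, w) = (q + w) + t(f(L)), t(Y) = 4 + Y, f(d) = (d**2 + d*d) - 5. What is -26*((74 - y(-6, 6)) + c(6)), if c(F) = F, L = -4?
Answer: -1274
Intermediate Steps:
f(d) = -5 + 2*d**2 (f(d) = (d**2 + d**2) - 5 = 2*d**2 - 5 = -5 + 2*d**2)
y(q, w) = 31 + q + w (y(q, w) = (q + w) + (4 + (-5 + 2*(-4)**2)) = (q + w) + (4 + (-5 + 2*16)) = (q + w) + (4 + (-5 + 32)) = (q + w) + (4 + 27) = (q + w) + 31 = 31 + q + w)
-26*((74 - y(-6, 6)) + c(6)) = -26*((74 - (31 - 6 + 6)) + 6) = -26*((74 - 1*31) + 6) = -26*((74 - 31) + 6) = -26*(43 + 6) = -26*49 = -1274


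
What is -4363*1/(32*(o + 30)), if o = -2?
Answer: -4363/896 ≈ -4.8694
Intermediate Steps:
-4363*1/(32*(o + 30)) = -4363*1/(32*(-2 + 30)) = -4363/(32*28) = -4363/896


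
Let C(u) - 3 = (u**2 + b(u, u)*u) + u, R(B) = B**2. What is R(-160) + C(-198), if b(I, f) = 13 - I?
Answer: 22831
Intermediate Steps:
C(u) = 3 + u + u**2 + u*(13 - u) (C(u) = 3 + ((u**2 + (13 - u)*u) + u) = 3 + ((u**2 + u*(13 - u)) + u) = 3 + (u + u**2 + u*(13 - u)) = 3 + u + u**2 + u*(13 - u))
R(-160) + C(-198) = (-160)**2 + (3 + 14*(-198)) = 25600 + (3 - 2772) = 25600 - 2769 = 22831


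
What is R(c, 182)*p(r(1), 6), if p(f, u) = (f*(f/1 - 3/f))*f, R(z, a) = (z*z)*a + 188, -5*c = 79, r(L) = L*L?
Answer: -2281124/25 ≈ -91245.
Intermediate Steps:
r(L) = L²
c = -79/5 (c = -⅕*79 = -79/5 ≈ -15.800)
R(z, a) = 188 + a*z² (R(z, a) = z²*a + 188 = a*z² + 188 = 188 + a*z²)
p(f, u) = f²*(f - 3/f) (p(f, u) = (f*(f*1 - 3/f))*f = (f*(f - 3/f))*f = f²*(f - 3/f))
R(c, 182)*p(r(1), 6) = (188 + 182*(-79/5)²)*(1²*(-3 + (1²)²)) = (188 + 182*(6241/25))*(1*(-3 + 1²)) = (188 + 1135862/25)*(1*(-3 + 1)) = 1140562*(1*(-2))/25 = (1140562/25)*(-2) = -2281124/25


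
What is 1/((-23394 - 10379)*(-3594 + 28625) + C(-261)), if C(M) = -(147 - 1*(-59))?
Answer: -1/845372169 ≈ -1.1829e-9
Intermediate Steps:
C(M) = -206 (C(M) = -(147 + 59) = -1*206 = -206)
1/((-23394 - 10379)*(-3594 + 28625) + C(-261)) = 1/((-23394 - 10379)*(-3594 + 28625) - 206) = 1/(-33773*25031 - 206) = 1/(-845371963 - 206) = 1/(-845372169) = -1/845372169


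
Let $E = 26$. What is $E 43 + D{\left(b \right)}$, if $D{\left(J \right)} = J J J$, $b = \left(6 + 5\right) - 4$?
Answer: $1461$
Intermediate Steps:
$b = 7$ ($b = 11 - 4 = 7$)
$D{\left(J \right)} = J^{3}$ ($D{\left(J \right)} = J^{2} J = J^{3}$)
$E 43 + D{\left(b \right)} = 26 \cdot 43 + 7^{3} = 1118 + 343 = 1461$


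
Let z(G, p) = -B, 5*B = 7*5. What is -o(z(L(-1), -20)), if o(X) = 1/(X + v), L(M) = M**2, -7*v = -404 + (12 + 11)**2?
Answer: 7/174 ≈ 0.040230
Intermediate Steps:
B = 7 (B = (7*5)/5 = (1/5)*35 = 7)
v = -125/7 (v = -(-404 + (12 + 11)**2)/7 = -(-404 + 23**2)/7 = -(-404 + 529)/7 = -1/7*125 = -125/7 ≈ -17.857)
z(G, p) = -7 (z(G, p) = -1*7 = -7)
o(X) = 1/(-125/7 + X) (o(X) = 1/(X - 125/7) = 1/(-125/7 + X))
-o(z(L(-1), -20)) = -7/(-125 + 7*(-7)) = -7/(-125 - 49) = -7/(-174) = -7*(-1)/174 = -1*(-7/174) = 7/174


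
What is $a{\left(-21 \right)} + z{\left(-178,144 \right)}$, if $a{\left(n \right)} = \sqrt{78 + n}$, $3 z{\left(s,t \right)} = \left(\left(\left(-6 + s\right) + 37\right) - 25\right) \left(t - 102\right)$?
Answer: $-2408 + \sqrt{57} \approx -2400.4$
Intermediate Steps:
$z{\left(s,t \right)} = \frac{\left(-102 + t\right) \left(6 + s\right)}{3}$ ($z{\left(s,t \right)} = \frac{\left(\left(\left(-6 + s\right) + 37\right) - 25\right) \left(t - 102\right)}{3} = \frac{\left(\left(31 + s\right) - 25\right) \left(-102 + t\right)}{3} = \frac{\left(6 + s\right) \left(-102 + t\right)}{3} = \frac{\left(-102 + t\right) \left(6 + s\right)}{3}$)
$a{\left(-21 \right)} + z{\left(-178,144 \right)} = \sqrt{78 - 21} + \left(-204 - -6052 + 2 \cdot 144 + \frac{1}{3} \left(-178\right) 144\right) = \sqrt{57} + \left(-204 + 6052 + 288 - 8544\right) = \sqrt{57} - 2408 = -2408 + \sqrt{57}$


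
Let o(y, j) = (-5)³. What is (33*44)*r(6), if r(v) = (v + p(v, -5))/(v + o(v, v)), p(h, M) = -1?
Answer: -7260/119 ≈ -61.008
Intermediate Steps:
o(y, j) = -125
r(v) = (-1 + v)/(-125 + v) (r(v) = (v - 1)/(v - 125) = (-1 + v)/(-125 + v))
(33*44)*r(6) = (33*44)*((-1 + 6)/(-125 + 6)) = 1452*(5/(-119)) = 1452*(-1/119*5) = 1452*(-5/119) = -7260/119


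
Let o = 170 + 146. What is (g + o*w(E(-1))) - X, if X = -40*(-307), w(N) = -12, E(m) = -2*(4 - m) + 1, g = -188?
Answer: -16260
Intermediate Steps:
E(m) = -7 + 2*m (E(m) = (-8 + 2*m) + 1 = -7 + 2*m)
X = 12280
o = 316
(g + o*w(E(-1))) - X = (-188 + 316*(-12)) - 1*12280 = (-188 - 3792) - 12280 = -3980 - 12280 = -16260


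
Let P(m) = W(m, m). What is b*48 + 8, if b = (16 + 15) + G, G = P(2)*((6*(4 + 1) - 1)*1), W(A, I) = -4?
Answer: -4072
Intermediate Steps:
P(m) = -4
G = -116 (G = -4*(6*(4 + 1) - 1) = -4*(6*5 - 1) = -4*(30 - 1) = -116 ≈ -116.00)
b = -85 (b = (16 + 15) - 116 = 31 - 116 = -85)
b*48 + 8 = -85*48 + 8 = -4080 + 8 = -4072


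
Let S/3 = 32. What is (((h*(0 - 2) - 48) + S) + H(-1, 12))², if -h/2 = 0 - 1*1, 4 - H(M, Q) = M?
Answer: 2401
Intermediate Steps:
H(M, Q) = 4 - M
S = 96 (S = 3*32 = 96)
h = 2 (h = -2*(0 - 1*1) = -2*(0 - 1) = -2*(-1) = 2)
(((h*(0 - 2) - 48) + S) + H(-1, 12))² = (((2*(0 - 2) - 48) + 96) + (4 - 1*(-1)))² = (((2*(-2) - 48) + 96) + (4 + 1))² = (((-4 - 48) + 96) + 5)² = ((-52 + 96) + 5)² = (44 + 5)² = 49² = 2401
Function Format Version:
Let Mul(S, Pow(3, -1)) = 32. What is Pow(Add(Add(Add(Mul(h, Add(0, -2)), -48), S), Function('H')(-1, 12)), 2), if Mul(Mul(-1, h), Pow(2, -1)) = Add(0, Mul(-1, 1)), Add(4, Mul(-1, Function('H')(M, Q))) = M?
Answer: 2401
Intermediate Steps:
Function('H')(M, Q) = Add(4, Mul(-1, M))
S = 96 (S = Mul(3, 32) = 96)
h = 2 (h = Mul(-2, Add(0, Mul(-1, 1))) = Mul(-2, Add(0, -1)) = Mul(-2, -1) = 2)
Pow(Add(Add(Add(Mul(h, Add(0, -2)), -48), S), Function('H')(-1, 12)), 2) = Pow(Add(Add(Add(Mul(2, Add(0, -2)), -48), 96), Add(4, Mul(-1, -1))), 2) = Pow(Add(Add(Add(Mul(2, -2), -48), 96), Add(4, 1)), 2) = Pow(Add(Add(Add(-4, -48), 96), 5), 2) = Pow(Add(Add(-52, 96), 5), 2) = Pow(Add(44, 5), 2) = Pow(49, 2) = 2401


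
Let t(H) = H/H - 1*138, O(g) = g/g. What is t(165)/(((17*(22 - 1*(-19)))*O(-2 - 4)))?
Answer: -137/697 ≈ -0.19656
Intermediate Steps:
O(g) = 1
t(H) = -137 (t(H) = 1 - 138 = -137)
t(165)/(((17*(22 - 1*(-19)))*O(-2 - 4))) = -137*1/(17*(22 - 1*(-19))) = -137*1/(17*(22 + 19)) = -137/((17*41)*1) = -137/(697*1) = -137/697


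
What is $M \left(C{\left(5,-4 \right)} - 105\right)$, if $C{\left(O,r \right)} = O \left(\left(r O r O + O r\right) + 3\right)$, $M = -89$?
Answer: $-161090$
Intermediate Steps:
$C{\left(O,r \right)} = O \left(3 + O r + O^{2} r^{2}\right)$ ($C{\left(O,r \right)} = O \left(\left(O r r O + O r\right) + 3\right) = O \left(\left(O r^{2} O + O r\right) + 3\right) = O \left(\left(O^{2} r^{2} + O r\right) + 3\right) = O \left(\left(O r + O^{2} r^{2}\right) + 3\right) = O \left(3 + O r + O^{2} r^{2}\right)$)
$M \left(C{\left(5,-4 \right)} - 105\right) = - 89 \left(5 \left(3 + 5 \left(-4\right) + 5^{2} \left(-4\right)^{2}\right) - 105\right) = - 89 \left(5 \left(3 - 20 + 25 \cdot 16\right) - 105\right) = - 89 \left(5 \left(3 - 20 + 400\right) - 105\right) = - 89 \left(5 \cdot 383 - 105\right) = - 89 \left(1915 - 105\right) = \left(-89\right) 1810 = -161090$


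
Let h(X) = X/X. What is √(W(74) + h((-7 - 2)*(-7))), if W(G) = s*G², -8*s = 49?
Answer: I*√134158/2 ≈ 183.14*I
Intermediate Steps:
s = -49/8 (s = -⅛*49 = -49/8 ≈ -6.1250)
W(G) = -49*G²/8
h(X) = 1
√(W(74) + h((-7 - 2)*(-7))) = √(-49/8*74² + 1) = √(-49/8*5476 + 1) = √(-67081/2 + 1) = √(-67079/2) = I*√134158/2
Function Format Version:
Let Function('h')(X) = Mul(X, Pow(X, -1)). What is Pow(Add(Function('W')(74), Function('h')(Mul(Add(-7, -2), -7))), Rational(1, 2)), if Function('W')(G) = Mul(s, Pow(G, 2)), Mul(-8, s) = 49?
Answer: Mul(Rational(1, 2), I, Pow(134158, Rational(1, 2))) ≈ Mul(183.14, I)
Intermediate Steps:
s = Rational(-49, 8) (s = Mul(Rational(-1, 8), 49) = Rational(-49, 8) ≈ -6.1250)
Function('W')(G) = Mul(Rational(-49, 8), Pow(G, 2))
Function('h')(X) = 1
Pow(Add(Function('W')(74), Function('h')(Mul(Add(-7, -2), -7))), Rational(1, 2)) = Pow(Add(Mul(Rational(-49, 8), Pow(74, 2)), 1), Rational(1, 2)) = Pow(Add(Mul(Rational(-49, 8), 5476), 1), Rational(1, 2)) = Pow(Add(Rational(-67081, 2), 1), Rational(1, 2)) = Pow(Rational(-67079, 2), Rational(1, 2)) = Mul(Rational(1, 2), I, Pow(134158, Rational(1, 2)))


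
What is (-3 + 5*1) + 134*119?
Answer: 15948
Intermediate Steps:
(-3 + 5*1) + 134*119 = (-3 + 5) + 15946 = 2 + 15946 = 15948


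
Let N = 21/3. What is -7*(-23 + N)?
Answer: 112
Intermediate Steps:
N = 7 (N = 21*(1/3) = 7)
-7*(-23 + N) = -7*(-23 + 7) = -7*(-16) = 112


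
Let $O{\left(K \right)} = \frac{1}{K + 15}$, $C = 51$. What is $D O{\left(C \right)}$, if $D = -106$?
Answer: $- \frac{53}{33} \approx -1.6061$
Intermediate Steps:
$O{\left(K \right)} = \frac{1}{15 + K}$
$D O{\left(C \right)} = - \frac{106}{15 + 51} = - \frac{106}{66} = \left(-106\right) \frac{1}{66} = - \frac{53}{33}$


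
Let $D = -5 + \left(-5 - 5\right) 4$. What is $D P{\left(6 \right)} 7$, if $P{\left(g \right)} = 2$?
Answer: $-630$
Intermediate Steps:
$D = -45$ ($D = -5 - 40 = -45$)
$D P{\left(6 \right)} 7 = \left(-45\right) 2 \cdot 7 = \left(-90\right) 7 = -630$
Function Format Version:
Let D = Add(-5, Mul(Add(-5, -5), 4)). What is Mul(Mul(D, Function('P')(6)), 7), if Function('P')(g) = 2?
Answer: -630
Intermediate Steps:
D = -45 (D = Add(-5, Mul(-10, 4)) = Add(-5, -40) = -45)
Mul(Mul(D, Function('P')(6)), 7) = Mul(Mul(-45, 2), 7) = Mul(-90, 7) = -630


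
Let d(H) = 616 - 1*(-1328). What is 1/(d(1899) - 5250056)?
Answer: -1/5248112 ≈ -1.9054e-7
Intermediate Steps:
d(H) = 1944 (d(H) = 616 + 1328 = 1944)
1/(d(1899) - 5250056) = 1/(1944 - 5250056) = 1/(-5248112) = -1/5248112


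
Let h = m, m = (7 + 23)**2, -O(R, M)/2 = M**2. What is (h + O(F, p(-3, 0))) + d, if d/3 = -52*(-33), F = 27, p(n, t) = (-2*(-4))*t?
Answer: 6048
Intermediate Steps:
p(n, t) = 8*t
O(R, M) = -2*M**2
m = 900 (m = 30**2 = 900)
d = 5148 (d = 3*(-52*(-33)) = 3*1716 = 5148)
h = 900
(h + O(F, p(-3, 0))) + d = (900 - 2*(8*0)**2) + 5148 = (900 - 2*0**2) + 5148 = (900 - 2*0) + 5148 = (900 + 0) + 5148 = 900 + 5148 = 6048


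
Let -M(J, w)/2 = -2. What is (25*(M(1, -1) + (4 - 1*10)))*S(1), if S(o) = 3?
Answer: -150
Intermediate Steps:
M(J, w) = 4 (M(J, w) = -2*(-2) = 4)
(25*(M(1, -1) + (4 - 1*10)))*S(1) = (25*(4 + (4 - 1*10)))*3 = (25*(4 + (4 - 10)))*3 = (25*(4 - 6))*3 = (25*(-2))*3 = -50*3 = -150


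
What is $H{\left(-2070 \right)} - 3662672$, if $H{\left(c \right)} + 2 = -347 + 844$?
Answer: $-3662177$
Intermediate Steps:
$H{\left(c \right)} = 495$ ($H{\left(c \right)} = -2 + \left(-347 + 844\right) = -2 + 497 = 495$)
$H{\left(-2070 \right)} - 3662672 = 495 - 3662672 = -3662177$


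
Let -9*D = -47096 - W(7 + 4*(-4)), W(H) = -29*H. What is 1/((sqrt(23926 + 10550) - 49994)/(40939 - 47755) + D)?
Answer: 275396439816/1451125444604639 + 199368*sqrt(51)/1451125444604639 ≈ 0.00018978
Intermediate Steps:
D = 47357/9 (D = -(-47096 - (-29)*(7 + 4*(-4)))/9 = -(-47096 - (-29)*(7 - 16))/9 = -(-47096 - (-29)*(-9))/9 = -(-47096 - 1*261)/9 = -(-47096 - 261)/9 = -1/9*(-47357) = 47357/9 ≈ 5261.9)
1/((sqrt(23926 + 10550) - 49994)/(40939 - 47755) + D) = 1/((sqrt(23926 + 10550) - 49994)/(40939 - 47755) + 47357/9) = 1/((sqrt(34476) - 49994)/(-6816) + 47357/9) = 1/((26*sqrt(51) - 49994)*(-1/6816) + 47357/9) = 1/((-49994 + 26*sqrt(51))*(-1/6816) + 47357/9) = 1/((24997/3408 - 13*sqrt(51)/3408) + 47357/9) = 1/(53872543/10224 - 13*sqrt(51)/3408)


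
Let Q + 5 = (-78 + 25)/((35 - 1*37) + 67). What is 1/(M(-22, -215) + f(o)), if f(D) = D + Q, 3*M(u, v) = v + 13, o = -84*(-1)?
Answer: 195/2116 ≈ 0.092155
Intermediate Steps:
Q = -378/65 (Q = -5 + (-78 + 25)/((35 - 1*37) + 67) = -5 - 53/((35 - 37) + 67) = -5 - 53/(-2 + 67) = -5 - 53/65 = -378/65 ≈ -5.8154)
o = 84
M(u, v) = 13/3 + v/3 (M(u, v) = (v + 13)/3 = (13 + v)/3 = 13/3 + v/3)
f(D) = -378/65 + D (f(D) = D - 378/65 = -378/65 + D)
1/(M(-22, -215) + f(o)) = 1/((13/3 + (1/3)*(-215)) + (-378/65 + 84)) = 1/((13/3 - 215/3) + 5082/65) = 1/(-202/3 + 5082/65) = 1/(2116/195) = 195/2116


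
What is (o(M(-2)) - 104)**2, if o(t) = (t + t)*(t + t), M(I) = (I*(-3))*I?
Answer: 222784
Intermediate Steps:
M(I) = -3*I**2 (M(I) = (-3*I)*I = -3*I**2)
o(t) = 4*t**2 (o(t) = (2*t)*(2*t) = 4*t**2)
(o(M(-2)) - 104)**2 = (4*(-3*(-2)**2)**2 - 104)**2 = (4*(-3*4)**2 - 104)**2 = (4*(-12)**2 - 104)**2 = (4*144 - 104)**2 = (576 - 104)**2 = 472**2 = 222784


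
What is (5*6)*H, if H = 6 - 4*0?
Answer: 180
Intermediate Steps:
H = 6 (H = 6 + 0 = 6)
(5*6)*H = (5*6)*6 = 30*6 = 180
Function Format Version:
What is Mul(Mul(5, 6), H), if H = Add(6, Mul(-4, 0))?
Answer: 180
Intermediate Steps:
H = 6 (H = Add(6, 0) = 6)
Mul(Mul(5, 6), H) = Mul(Mul(5, 6), 6) = Mul(30, 6) = 180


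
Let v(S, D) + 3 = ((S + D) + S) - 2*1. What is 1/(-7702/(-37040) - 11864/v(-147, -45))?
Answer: 796360/27630753 ≈ 0.028821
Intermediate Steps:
v(S, D) = -5 + D + 2*S (v(S, D) = -3 + (((S + D) + S) - 2*1) = -3 + (((D + S) + S) - 2) = -3 + ((D + 2*S) - 2) = -3 + (-2 + D + 2*S) = -5 + D + 2*S)
1/(-7702/(-37040) - 11864/v(-147, -45)) = 1/(-7702/(-37040) - 11864/(-5 - 45 + 2*(-147))) = 1/(-7702*(-1/37040) - 11864/(-5 - 45 - 294)) = 1/(3851/18520 - 11864/(-344)) = 1/(3851/18520 - 11864*(-1/344)) = 1/(3851/18520 + 1483/43) = 1/(27630753/796360) = 796360/27630753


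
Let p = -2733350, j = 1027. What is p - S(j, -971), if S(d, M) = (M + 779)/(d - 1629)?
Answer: -822738446/301 ≈ -2.7334e+6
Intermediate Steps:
S(d, M) = (779 + M)/(-1629 + d)
p - S(j, -971) = -2733350 - (779 - 971)/(-1629 + 1027) = -2733350 - (-192)/(-602) = -2733350 - (-1)*(-192)/602 = -2733350 - 1*96/301 = -2733350 - 96/301 = -822738446/301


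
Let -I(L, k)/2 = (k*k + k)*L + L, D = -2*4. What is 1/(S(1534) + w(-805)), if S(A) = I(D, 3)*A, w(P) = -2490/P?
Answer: 161/51371090 ≈ 3.1341e-6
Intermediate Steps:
D = -8
I(L, k) = -2*L - 2*L*(k + k**2) (I(L, k) = -2*((k*k + k)*L + L) = -2*((k**2 + k)*L + L) = -2*((k + k**2)*L + L) = -2*(L*(k + k**2) + L) = -2*(L + L*(k + k**2)) = -2*L - 2*L*(k + k**2))
S(A) = 208*A (S(A) = (-2*(-8)*(1 + 3 + 3**2))*A = (-2*(-8)*(1 + 3 + 9))*A = (-2*(-8)*13)*A = 208*A)
1/(S(1534) + w(-805)) = 1/(208*1534 - 2490/(-805)) = 1/(319072 - 2490*(-1/805)) = 1/(319072 + 498/161) = 1/(51371090/161) = 161/51371090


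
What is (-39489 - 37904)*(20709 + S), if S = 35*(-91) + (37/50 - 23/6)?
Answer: -101699664724/75 ≈ -1.3560e+9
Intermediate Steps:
S = -239107/75 (S = -3185 + (37*(1/50) - 23*⅙) = -3185 + (37/50 - 23/6) = -3185 - 232/75 = -239107/75 ≈ -3188.1)
(-39489 - 37904)*(20709 + S) = (-39489 - 37904)*(20709 - 239107/75) = -77393*1314068/75 = -101699664724/75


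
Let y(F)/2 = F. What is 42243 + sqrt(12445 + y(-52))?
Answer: 42243 + sqrt(12341) ≈ 42354.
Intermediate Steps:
y(F) = 2*F
42243 + sqrt(12445 + y(-52)) = 42243 + sqrt(12445 + 2*(-52)) = 42243 + sqrt(12445 - 104) = 42243 + sqrt(12341)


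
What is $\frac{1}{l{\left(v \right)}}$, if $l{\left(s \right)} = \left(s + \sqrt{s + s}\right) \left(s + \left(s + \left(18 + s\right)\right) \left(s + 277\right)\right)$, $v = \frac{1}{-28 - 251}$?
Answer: $- \frac{21717639}{216867046799} - \frac{65152917 i \sqrt{62}}{216867046799} \approx -0.00010014 - 0.0023656 i$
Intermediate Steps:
$v = - \frac{1}{279}$ ($v = \frac{1}{-279} = - \frac{1}{279} \approx -0.0035842$)
$l{\left(s \right)} = \left(s + \sqrt{2} \sqrt{s}\right) \left(s + \left(18 + 2 s\right) \left(277 + s\right)\right)$ ($l{\left(s \right)} = \left(s + \sqrt{2 s}\right) \left(s + \left(18 + 2 s\right) \left(277 + s\right)\right) = \left(s + \sqrt{2} \sqrt{s}\right) \left(s + \left(18 + 2 s\right) \left(277 + s\right)\right)$)
$\frac{1}{l{\left(v \right)}} = \frac{1}{2 \left(- \frac{1}{279}\right)^{3} + 573 \left(- \frac{1}{279}\right)^{2} + 4986 \left(- \frac{1}{279}\right) + 2 \sqrt{2} \left(- \frac{1}{279}\right)^{\frac{5}{2}} + 573 \sqrt{2} \left(- \frac{1}{279}\right)^{\frac{3}{2}} + 4986 \sqrt{2} \sqrt{- \frac{1}{279}}} = \frac{1}{2 \left(- \frac{1}{21717639}\right) + 573 \cdot \frac{1}{77841} - \frac{554}{31} + 2 \sqrt{2} \frac{i \sqrt{31}}{7239213} + 573 \sqrt{2} \left(- \frac{i \sqrt{31}}{25947}\right) + 4986 \sqrt{2} \frac{i \sqrt{31}}{93}} = \frac{1}{- \frac{2}{21717639} + \frac{191}{25947} - \frac{554}{31} + \frac{2 i \sqrt{62}}{7239213} - \frac{191 i \sqrt{62}}{8649} + \frac{1662 i \sqrt{62}}{31}} = \frac{1}{- \frac{387955361}{21717639} + \frac{387955361 i \sqrt{62}}{7239213}}$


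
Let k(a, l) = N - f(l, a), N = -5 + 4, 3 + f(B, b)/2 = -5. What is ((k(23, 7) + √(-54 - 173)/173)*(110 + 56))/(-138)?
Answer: -415/23 - 83*I*√227/11937 ≈ -18.043 - 0.10476*I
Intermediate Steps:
f(B, b) = -16 (f(B, b) = -6 + 2*(-5) = -6 - 10 = -16)
N = -1
k(a, l) = 15 (k(a, l) = -1 - 1*(-16) = -1 + 16 = 15)
((k(23, 7) + √(-54 - 173)/173)*(110 + 56))/(-138) = ((15 + √(-54 - 173)/173)*(110 + 56))/(-138) = ((15 + √(-227)*(1/173))*166)*(-1/138) = ((15 + (I*√227)*(1/173))*166)*(-1/138) = ((15 + I*√227/173)*166)*(-1/138) = (2490 + 166*I*√227/173)*(-1/138) = -415/23 - 83*I*√227/11937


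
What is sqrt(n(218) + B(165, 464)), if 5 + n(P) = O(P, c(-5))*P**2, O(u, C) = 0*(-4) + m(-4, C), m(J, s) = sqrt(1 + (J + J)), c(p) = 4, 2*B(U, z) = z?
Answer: sqrt(227 + 47524*I*sqrt(7)) ≈ 250.96 + 250.51*I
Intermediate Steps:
B(U, z) = z/2
m(J, s) = sqrt(1 + 2*J)
O(u, C) = I*sqrt(7) (O(u, C) = 0*(-4) + sqrt(1 + 2*(-4)) = 0 + sqrt(1 - 8) = 0 + sqrt(-7) = 0 + I*sqrt(7) = I*sqrt(7))
n(P) = -5 + I*sqrt(7)*P**2 (n(P) = -5 + (I*sqrt(7))*P**2 = -5 + I*sqrt(7)*P**2)
sqrt(n(218) + B(165, 464)) = sqrt((-5 + I*sqrt(7)*218**2) + (1/2)*464) = sqrt((-5 + I*sqrt(7)*47524) + 232) = sqrt((-5 + 47524*I*sqrt(7)) + 232) = sqrt(227 + 47524*I*sqrt(7))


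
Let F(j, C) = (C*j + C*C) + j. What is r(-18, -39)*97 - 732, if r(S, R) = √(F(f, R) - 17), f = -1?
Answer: -732 + 97*√1542 ≈ 3077.0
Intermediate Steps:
F(j, C) = j + C² + C*j (F(j, C) = (C*j + C²) + j = (C² + C*j) + j = j + C² + C*j)
r(S, R) = √(-18 + R² - R) (r(S, R) = √((-1 + R² + R*(-1)) - 17) = √((-1 + R² - R) - 17) = √(-18 + R² - R))
r(-18, -39)*97 - 732 = √(-18 + (-39)² - 1*(-39))*97 - 732 = √(-18 + 1521 + 39)*97 - 732 = √1542*97 - 732 = 97*√1542 - 732 = -732 + 97*√1542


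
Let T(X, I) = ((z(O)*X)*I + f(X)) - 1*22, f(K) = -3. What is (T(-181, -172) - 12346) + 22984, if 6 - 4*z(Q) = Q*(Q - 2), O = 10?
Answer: -565329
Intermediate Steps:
z(Q) = 3/2 - Q*(-2 + Q)/4 (z(Q) = 3/2 - Q*(Q - 2)/4 = 3/2 - Q*(-2 + Q)/4)
T(X, I) = -25 - 37*I*X/2 (T(X, I) = (((3/2 + (½)*10 - ¼*10²)*X)*I - 3) - 1*22 = (((3/2 + 5 - ¼*100)*X)*I - 3) - 22 = (((3/2 + 5 - 25)*X)*I - 3) - 22 = ((-37*X/2)*I - 3) - 22 = (-37*I*X/2 - 3) - 22 = (-3 - 37*I*X/2) - 22 = -25 - 37*I*X/2)
(T(-181, -172) - 12346) + 22984 = ((-25 - 37/2*(-172)*(-181)) - 12346) + 22984 = ((-25 - 575942) - 12346) + 22984 = (-575967 - 12346) + 22984 = -588313 + 22984 = -565329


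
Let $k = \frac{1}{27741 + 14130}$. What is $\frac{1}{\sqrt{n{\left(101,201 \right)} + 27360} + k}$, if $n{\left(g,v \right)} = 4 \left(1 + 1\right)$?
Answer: $- \frac{41871}{47981047782887} + \frac{3506361282 \sqrt{6842}}{47981047782887} \approx 0.0060448$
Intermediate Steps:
$n{\left(g,v \right)} = 8$ ($n{\left(g,v \right)} = 4 \cdot 2 = 8$)
$k = \frac{1}{41871} \approx 2.3883 \cdot 10^{-5}$
$\frac{1}{\sqrt{n{\left(101,201 \right)} + 27360} + k} = \frac{1}{\sqrt{8 + 27360} + \frac{1}{41871}} = \frac{1}{\sqrt{27368} + \frac{1}{41871}} = \frac{1}{2 \sqrt{6842} + \frac{1}{41871}} = \frac{1}{\frac{1}{41871} + 2 \sqrt{6842}}$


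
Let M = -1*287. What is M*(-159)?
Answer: 45633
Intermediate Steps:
M = -287
M*(-159) = -287*(-159) = 45633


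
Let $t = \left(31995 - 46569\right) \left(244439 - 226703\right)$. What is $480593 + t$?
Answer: $-258003871$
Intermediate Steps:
$t = -258484464$ ($t = \left(-14574\right) 17736 = -258484464$)
$480593 + t = 480593 - 258484464 = -258003871$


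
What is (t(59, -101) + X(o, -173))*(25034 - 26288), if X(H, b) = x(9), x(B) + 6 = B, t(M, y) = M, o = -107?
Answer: -77748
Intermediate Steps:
x(B) = -6 + B
X(H, b) = 3 (X(H, b) = -6 + 9 = 3)
(t(59, -101) + X(o, -173))*(25034 - 26288) = (59 + 3)*(25034 - 26288) = 62*(-1254) = -77748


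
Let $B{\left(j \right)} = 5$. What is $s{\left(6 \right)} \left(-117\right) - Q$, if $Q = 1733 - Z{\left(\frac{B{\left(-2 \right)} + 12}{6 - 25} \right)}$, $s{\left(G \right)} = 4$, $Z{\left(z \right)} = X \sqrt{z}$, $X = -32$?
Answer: $-2201 - \frac{32 i \sqrt{323}}{19} \approx -2201.0 - 30.269 i$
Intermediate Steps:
$Z{\left(z \right)} = - 32 \sqrt{z}$
$Q = 1733 + \frac{32 i \sqrt{323}}{19}$ ($Q = 1733 - - 32 \sqrt{\frac{5 + 12}{6 - 25}} = 1733 - - 32 \sqrt{\frac{17}{-19}} = 1733 - - 32 \sqrt{17 \left(- \frac{1}{19}\right)} = 1733 - - 32 \sqrt{- \frac{17}{19}} = 1733 - - 32 \frac{i \sqrt{323}}{19} = 1733 - - \frac{32 i \sqrt{323}}{19} = 1733 + \frac{32 i \sqrt{323}}{19} \approx 1733.0 + 30.269 i$)
$s{\left(6 \right)} \left(-117\right) - Q = 4 \left(-117\right) - \left(1733 + \frac{32 i \sqrt{323}}{19}\right) = -468 - \left(1733 + \frac{32 i \sqrt{323}}{19}\right) = -2201 - \frac{32 i \sqrt{323}}{19}$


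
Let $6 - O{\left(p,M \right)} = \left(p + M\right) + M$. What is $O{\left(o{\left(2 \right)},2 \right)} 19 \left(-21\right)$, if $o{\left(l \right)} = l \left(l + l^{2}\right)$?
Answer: $3990$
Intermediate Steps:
$O{\left(p,M \right)} = 6 - p - 2 M$ ($O{\left(p,M \right)} = 6 - \left(\left(p + M\right) + M\right) = 6 - \left(\left(M + p\right) + M\right) = 6 - \left(p + 2 M\right) = 6 - p - 2 M$)
$O{\left(o{\left(2 \right)},2 \right)} 19 \left(-21\right) = \left(6 - 2^{2} \left(1 + 2\right) - 4\right) 19 \left(-21\right) = \left(6 - 4 \cdot 3 - 4\right) 19 \left(-21\right) = \left(6 - 12 - 4\right) 19 \left(-21\right) = \left(-10\right) 19 \left(-21\right) = \left(-190\right) \left(-21\right) = 3990$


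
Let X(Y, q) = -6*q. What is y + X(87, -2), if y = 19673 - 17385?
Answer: 2300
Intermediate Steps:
y = 2288
y + X(87, -2) = 2288 - 6*(-2) = 2288 + 12 = 2300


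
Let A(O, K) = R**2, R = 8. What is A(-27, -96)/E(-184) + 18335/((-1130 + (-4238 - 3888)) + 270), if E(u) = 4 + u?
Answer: -968851/404370 ≈ -2.3960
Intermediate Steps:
A(O, K) = 64 (A(O, K) = 8**2 = 64)
A(-27, -96)/E(-184) + 18335/((-1130 + (-4238 - 3888)) + 270) = 64/(4 - 184) + 18335/((-1130 + (-4238 - 3888)) + 270) = 64/(-180) + 18335/((-1130 - 8126) + 270) = 64*(-1/180) + 18335/(-9256 + 270) = -16/45 + 18335/(-8986) = -16/45 + 18335*(-1/8986) = -16/45 - 18335/8986 = -968851/404370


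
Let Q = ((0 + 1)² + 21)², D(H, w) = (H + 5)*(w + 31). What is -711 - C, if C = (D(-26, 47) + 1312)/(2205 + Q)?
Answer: -1911553/2689 ≈ -710.88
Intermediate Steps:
D(H, w) = (5 + H)*(31 + w)
Q = 484 (Q = (1² + 21)² = (1 + 21)² = 22² = 484)
C = -326/2689 (C = ((155 + 5*47 + 31*(-26) - 26*47) + 1312)/(2205 + 484) = ((155 + 235 - 806 - 1222) + 1312)/2689 = (-1638 + 1312)*(1/2689) = -326*1/2689 = -326/2689 ≈ -0.12123)
-711 - C = -711 - 1*(-326/2689) = -711 + 326/2689 = -1911553/2689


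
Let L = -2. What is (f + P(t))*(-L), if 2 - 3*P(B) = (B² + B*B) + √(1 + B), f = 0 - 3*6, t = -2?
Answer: -40 - 2*I/3 ≈ -40.0 - 0.66667*I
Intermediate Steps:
f = -18 (f = 0 - 18 = -18)
P(B) = ⅔ - 2*B²/3 - √(1 + B)/3 (P(B) = ⅔ - ((B² + B*B) + √(1 + B))/3 = ⅔ - ((B² + B²) + √(1 + B))/3 = ⅔ - (2*B² + √(1 + B))/3 = ⅔ - (√(1 + B) + 2*B²)/3 = ⅔ + (-2*B²/3 - √(1 + B)/3) = ⅔ - 2*B²/3 - √(1 + B)/3)
(f + P(t))*(-L) = (-18 + (⅔ - ⅔*(-2)² - √(1 - 2)/3))*(-1*(-2)) = (-18 + (⅔ - ⅔*4 - I/3))*2 = (-18 + (⅔ - 8/3 - I/3))*2 = (-18 + (-2 - I/3))*2 = (-20 - I/3)*2 = -40 - 2*I/3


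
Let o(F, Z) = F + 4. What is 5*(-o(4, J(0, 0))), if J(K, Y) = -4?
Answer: -40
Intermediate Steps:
o(F, Z) = 4 + F
5*(-o(4, J(0, 0))) = 5*(-(4 + 4)) = 5*(-1*8) = 5*(-8) = -40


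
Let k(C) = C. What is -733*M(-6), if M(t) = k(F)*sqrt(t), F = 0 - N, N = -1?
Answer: -733*I*sqrt(6) ≈ -1795.5*I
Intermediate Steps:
F = 1 (F = 0 - 1*(-1) = 0 + 1 = 1)
M(t) = sqrt(t) (M(t) = 1*sqrt(t) = sqrt(t))
-733*M(-6) = -733*I*sqrt(6)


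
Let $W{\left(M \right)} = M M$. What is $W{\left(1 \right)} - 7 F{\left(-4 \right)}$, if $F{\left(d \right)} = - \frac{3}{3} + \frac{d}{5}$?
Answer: $\frac{68}{5} \approx 13.6$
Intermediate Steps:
$W{\left(M \right)} = M^{2}$
$F{\left(d \right)} = -1 + \frac{d}{5}$ ($F{\left(d \right)} = \left(-3\right) \frac{1}{3} + d \frac{1}{5} = -1 + \frac{d}{5}$)
$W{\left(1 \right)} - 7 F{\left(-4 \right)} = 1^{2} - 7 \left(-1 + \frac{1}{5} \left(-4\right)\right) = 1 - 7 \left(-1 - \frac{4}{5}\right) = 1 - - \frac{63}{5} = 1 + \frac{63}{5} = \frac{68}{5}$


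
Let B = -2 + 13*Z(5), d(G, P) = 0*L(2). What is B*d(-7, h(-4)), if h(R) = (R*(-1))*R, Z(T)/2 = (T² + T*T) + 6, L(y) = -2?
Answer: 0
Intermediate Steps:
Z(T) = 12 + 4*T² (Z(T) = 2*((T² + T*T) + 6) = 2*((T² + T²) + 6) = 2*(2*T² + 6) = 2*(6 + 2*T²) = 12 + 4*T²)
h(R) = -R² (h(R) = (-R)*R = -R²)
d(G, P) = 0 (d(G, P) = 0*(-2) = 0)
B = 1454 (B = -2 + 13*(12 + 4*5²) = -2 + 13*(12 + 4*25) = -2 + 13*(12 + 100) = -2 + 13*112 = -2 + 1456 = 1454)
B*d(-7, h(-4)) = 1454*0 = 0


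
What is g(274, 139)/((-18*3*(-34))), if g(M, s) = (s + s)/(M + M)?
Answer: 139/503064 ≈ 0.00027631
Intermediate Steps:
g(M, s) = s/M (g(M, s) = (2*s)/((2*M)) = (2*s)*(1/(2*M)) = s/M)
g(274, 139)/((-18*3*(-34))) = (139/274)/((-18*3*(-34))) = (139*(1/274))/((-54*(-34))) = (139/274)/1836 = (139/274)*(1/1836) = 139/503064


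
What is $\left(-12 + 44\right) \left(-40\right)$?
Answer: $-1280$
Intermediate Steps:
$\left(-12 + 44\right) \left(-40\right) = 32 \left(-40\right) = -1280$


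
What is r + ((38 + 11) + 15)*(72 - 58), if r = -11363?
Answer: -10467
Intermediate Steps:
r + ((38 + 11) + 15)*(72 - 58) = -11363 + ((38 + 11) + 15)*(72 - 58) = -11363 + (49 + 15)*14 = -11363 + 64*14 = -11363 + 896 = -10467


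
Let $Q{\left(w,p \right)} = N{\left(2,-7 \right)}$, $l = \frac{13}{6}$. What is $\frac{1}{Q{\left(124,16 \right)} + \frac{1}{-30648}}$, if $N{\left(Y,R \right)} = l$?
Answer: $\frac{30648}{66403} \approx 0.46155$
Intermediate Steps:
$l = \frac{13}{6}$ ($l = 13 \cdot \frac{1}{6} = \frac{13}{6} \approx 2.1667$)
$N{\left(Y,R \right)} = \frac{13}{6}$
$Q{\left(w,p \right)} = \frac{13}{6}$
$\frac{1}{Q{\left(124,16 \right)} + \frac{1}{-30648}} = \frac{1}{\frac{13}{6} + \frac{1}{-30648}} = \frac{1}{\frac{13}{6} - \frac{1}{30648}} = \frac{1}{\frac{66403}{30648}} = \frac{30648}{66403}$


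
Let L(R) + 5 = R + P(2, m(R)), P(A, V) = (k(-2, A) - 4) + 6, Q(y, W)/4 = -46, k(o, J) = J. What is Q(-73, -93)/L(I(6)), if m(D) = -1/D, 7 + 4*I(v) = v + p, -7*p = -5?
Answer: 2576/15 ≈ 171.73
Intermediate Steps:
p = 5/7 (p = -⅐*(-5) = 5/7 ≈ 0.71429)
Q(y, W) = -184 (Q(y, W) = 4*(-46) = -184)
I(v) = -11/7 + v/4 (I(v) = -7/4 + (v + 5/7)/4 = -7/4 + (5/7 + v)/4 = -7/4 + (5/28 + v/4) = -11/7 + v/4)
P(A, V) = 2 + A (P(A, V) = (A - 4) + 6 = (-4 + A) + 6 = 2 + A)
L(R) = -1 + R (L(R) = -5 + (R + (2 + 2)) = -5 + (R + 4) = -5 + (4 + R) = -1 + R)
Q(-73, -93)/L(I(6)) = -184/(-1 + (-11/7 + (¼)*6)) = -184/(-1 + (-11/7 + 3/2)) = -184/(-1 - 1/14) = -184/(-15/14) = -184*(-14/15) = 2576/15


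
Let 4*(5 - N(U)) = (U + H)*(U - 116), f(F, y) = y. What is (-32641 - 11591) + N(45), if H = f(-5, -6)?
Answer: -174139/4 ≈ -43535.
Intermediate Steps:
H = -6
N(U) = 5 - (-116 + U)*(-6 + U)/4 (N(U) = 5 - (U - 6)*(U - 116)/4 = 5 - (-6 + U)*(-116 + U)/4 = 5 - (-116 + U)*(-6 + U)/4)
(-32641 - 11591) + N(45) = (-32641 - 11591) + (-169 - ¼*45² + (61/2)*45) = -44232 + (-169 - ¼*2025 + 2745/2) = -44232 + (-169 - 2025/4 + 2745/2) = -44232 + 2789/4 = -174139/4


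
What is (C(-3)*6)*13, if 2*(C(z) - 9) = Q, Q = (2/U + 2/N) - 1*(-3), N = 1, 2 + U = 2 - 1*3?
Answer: 871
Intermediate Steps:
U = -3 (U = -2 + (2 - 1*3) = -2 + (2 - 3) = -2 - 1 = -3)
Q = 13/3 (Q = (2/(-3) + 2/1) - 1*(-3) = (2*(-⅓) + 2*1) + 3 = (-⅔ + 2) + 3 = 4/3 + 3 = 13/3 ≈ 4.3333)
C(z) = 67/6 (C(z) = 9 + (½)*(13/3) = 9 + 13/6 = 67/6)
(C(-3)*6)*13 = ((67/6)*6)*13 = 67*13 = 871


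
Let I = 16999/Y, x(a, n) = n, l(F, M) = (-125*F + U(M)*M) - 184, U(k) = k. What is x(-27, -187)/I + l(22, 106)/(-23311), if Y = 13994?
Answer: -61143168756/396263689 ≈ -154.30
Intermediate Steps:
l(F, M) = -184 + M² - 125*F (l(F, M) = (-125*F + M*M) - 184 = (-125*F + M²) - 184 = (M² - 125*F) - 184 = -184 + M² - 125*F)
I = 16999/13994 ≈ 1.2147
x(-27, -187)/I + l(22, 106)/(-23311) = -187/16999/13994 + (-184 + 106² - 125*22)/(-23311) = -187*13994/16999 + (-184 + 11236 - 2750)*(-1/23311) = -2616878/16999 + 8302*(-1/23311) = -2616878/16999 - 8302/23311 = -61143168756/396263689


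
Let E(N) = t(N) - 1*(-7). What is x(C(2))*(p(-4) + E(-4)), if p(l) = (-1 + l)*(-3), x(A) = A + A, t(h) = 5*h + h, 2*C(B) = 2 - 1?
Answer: -2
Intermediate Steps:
C(B) = ½ (C(B) = (2 - 1)/2 = (½)*1 = ½)
t(h) = 6*h
x(A) = 2*A
E(N) = 7 + 6*N (E(N) = 6*N - 1*(-7) = 6*N + 7 = 7 + 6*N)
p(l) = 3 - 3*l
x(C(2))*(p(-4) + E(-4)) = (2*(½))*((3 - 3*(-4)) + (7 + 6*(-4))) = 1*((3 + 12) + (7 - 24)) = 1*(15 - 17) = 1*(-2) = -2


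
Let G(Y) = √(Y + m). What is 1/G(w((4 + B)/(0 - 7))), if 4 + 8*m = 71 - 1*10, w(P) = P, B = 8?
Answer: 2*√4242/303 ≈ 0.42991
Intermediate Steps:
m = 57/8 (m = -½ + (71 - 1*10)/8 = -½ + (71 - 10)/8 = -½ + (⅛)*61 = -½ + 61/8 = 57/8 ≈ 7.1250)
G(Y) = √(57/8 + Y) (G(Y) = √(Y + 57/8) = √(57/8 + Y))
1/G(w((4 + B)/(0 - 7))) = 1/(√(114 + 16*((4 + 8)/(0 - 7)))/4) = 1/(√(114 + 16*(12/(-7)))/4) = 1/(√(114 + 16*(12*(-⅐)))/4) = 1/(√(114 + 16*(-12/7))/4) = 1/(√(114 - 192/7)/4) = 1/(√(606/7)/4) = 1/((√4242/7)/4) = 1/(√4242/28) = 2*√4242/303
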